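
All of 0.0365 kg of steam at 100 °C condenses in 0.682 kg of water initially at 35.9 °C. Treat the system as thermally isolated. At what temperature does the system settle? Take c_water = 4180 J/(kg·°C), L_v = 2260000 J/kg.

T_f ≈ 66.6 °C

Sum of m c ΔT and latent-heat terms is zero:
condense steam: −0.0365×2260000 = −82490
  condensed water 100 °C→T: 152.57(T − 100)
  original water: 2850.8(T − 35.9)
3003.3 T = 82490 + 15257 + 102342 = 200089
T ≈ 66.62 °C (< 100 °C, so full condensation is consistent).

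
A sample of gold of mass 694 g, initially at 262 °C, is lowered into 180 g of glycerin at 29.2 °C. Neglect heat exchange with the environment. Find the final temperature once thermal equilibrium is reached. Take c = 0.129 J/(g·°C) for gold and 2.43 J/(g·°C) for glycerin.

With ΣQ=0 the equilibrium temperature is the m·c-weighted mean:
T_f = (89.53·262 + 437.4·29.2) / (89.53 + 437.4)
    = 36228 / 526.93 ≈ 68.75 °C

T_f ≈ 68.8 °C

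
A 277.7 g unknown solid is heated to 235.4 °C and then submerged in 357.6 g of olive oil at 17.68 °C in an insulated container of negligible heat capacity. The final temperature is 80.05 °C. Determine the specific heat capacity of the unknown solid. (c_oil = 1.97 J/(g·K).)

c ≈ 1.02 J/(g·K)

m_s c (T_s − T_f) = m_oil c_oil (T_f − T_0):
277.7·c·(235.4 − 80.05) = 357.6·1.97·(80.05 − 17.68)
43141 c = 43938  ⇒  c ≈ 1.018 J/(g·K)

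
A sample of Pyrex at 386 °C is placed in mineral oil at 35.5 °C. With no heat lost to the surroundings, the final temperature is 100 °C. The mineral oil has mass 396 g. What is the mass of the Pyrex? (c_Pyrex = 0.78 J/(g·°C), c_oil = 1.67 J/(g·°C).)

m ≈ 191 g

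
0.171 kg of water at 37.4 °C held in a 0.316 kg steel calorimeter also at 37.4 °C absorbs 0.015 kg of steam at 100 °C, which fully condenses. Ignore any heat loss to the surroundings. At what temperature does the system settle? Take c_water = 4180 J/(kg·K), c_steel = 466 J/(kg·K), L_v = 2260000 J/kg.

T_f ≈ 78.3 °C

Energy conservation, ΣQ = 0:
steam→water at 100 °C releases m L_v = 0.015×2260000 = 33900
  condensate cools 100→T: 0.015×4180×(T − 100) = 62.7(T − 100)
  original water: 714.78(T − 37.4)
  cup: 147.26(T − 37.4)
924.74 T = 33900 + 6270 + 32240 = 72410
T ≈ 78.30 °C (< 100 °C, so full condensation is consistent).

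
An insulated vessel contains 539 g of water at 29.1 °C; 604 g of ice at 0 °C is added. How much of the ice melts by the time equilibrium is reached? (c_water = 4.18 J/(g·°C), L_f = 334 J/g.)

Heat available from the water dropping to 0 °C: 539×4.18×29.1 = 65563 J.
To melt every bit of ice: 604×334 = 201736 J.
Since 65563 < 201736 J, not all the ice melts; equilibrium is at 0 °C.
m_melted×334 = 65563  ⇒  m_melted ≈ 196.3 g.

m_melted ≈ 196 g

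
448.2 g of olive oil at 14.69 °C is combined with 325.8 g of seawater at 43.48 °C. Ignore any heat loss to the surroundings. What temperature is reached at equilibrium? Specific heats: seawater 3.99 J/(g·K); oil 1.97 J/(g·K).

T_f ≈ 31.8 °C

Let T be the final temperature. ΣQ_i = 0:
325.8·3.99·(T − 43.48) + 448.2·1.97·(T − 14.69) = 0
1299.9(T − 43.48) + 882.95(T − 14.69) = 0
2182.9 T = 69492
T = 69492/2182.9 ≈ 31.83 °C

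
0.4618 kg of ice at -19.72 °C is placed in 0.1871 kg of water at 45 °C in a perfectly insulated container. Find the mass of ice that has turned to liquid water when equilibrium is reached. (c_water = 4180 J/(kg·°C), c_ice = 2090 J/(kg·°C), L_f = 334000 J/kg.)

m_melted ≈ 0.0484 kg

Cooling the water to 0 °C releases 0.1871×4180×45 = 35194 J.
Warming the ice to 0 °C takes 0.4618×2090×19.72 = 19033 J, leaving 16161 J for melting.
To melt every bit of ice: 0.4618×334000 = 154241 J.
16161 J < 154241 J, so only part of the ice melts and the system sits at 0 °C.
m_melt = 16161 / L_f = 0.04838 kg.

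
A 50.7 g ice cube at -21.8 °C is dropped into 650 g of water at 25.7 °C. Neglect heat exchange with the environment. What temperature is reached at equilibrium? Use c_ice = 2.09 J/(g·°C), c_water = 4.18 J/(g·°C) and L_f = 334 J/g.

T_f ≈ 17.3 °C

Conservation of energy gives ΣQ = 0:
ice -21.8→0 °C: 50.7×2.09×21.8 = 2310; fusion: m_ice L_f = 50.7×334 = 16934; meltwater 0→T: 50.7×4.18×T = 211.93 T; water cools: 650×4.18×(T − 25.7) = 2717(T − 25.7)
2928.9 T = 69827 − 19244 = 50583
T ≈ 17.27 °C (positive, so assuming full melt was valid).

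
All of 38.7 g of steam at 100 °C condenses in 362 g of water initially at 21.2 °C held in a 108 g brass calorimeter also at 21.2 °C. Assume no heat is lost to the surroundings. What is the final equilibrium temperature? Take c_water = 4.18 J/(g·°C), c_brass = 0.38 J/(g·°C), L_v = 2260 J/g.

Energy balance with sensible and latent terms:
steam→water at 100 °C releases m L_v = 38.7·2260 = 87462
  condensate cools 100→T: 38.7·4.18·(T − 100) = 161.77(T − 100)
  water warms: 362·4.18·(T − 21.2) = 1513.2(T − 21.2)
  cup: 41.04(T − 21.2)
1716 T = 87462 + 16177 + 32949 = 136588
T ≈ 79.60 °C — below 100 °C, confirming all the steam condensed.

T_f ≈ 79.6 °C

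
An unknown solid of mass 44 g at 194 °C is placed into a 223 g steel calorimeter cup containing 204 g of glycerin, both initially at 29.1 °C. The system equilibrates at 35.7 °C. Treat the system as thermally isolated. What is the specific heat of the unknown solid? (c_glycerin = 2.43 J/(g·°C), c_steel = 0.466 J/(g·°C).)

c ≈ 0.568 J/(g·°C)

Setting the total heat transfer to zero:
44·c·(35.7 − 194) + 204·2.43·(35.7 − 29.1) + 223·0.466·(35.7 − 29.1) = 0
-6965.2 c = -3957.6
c = -3957.6/-6965.2 ≈ 0.5682 J/(g·°C)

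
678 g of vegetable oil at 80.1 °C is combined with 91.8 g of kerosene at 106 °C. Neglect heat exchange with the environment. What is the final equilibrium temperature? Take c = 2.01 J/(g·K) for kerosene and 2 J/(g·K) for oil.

T_f ≈ 83.2 °C

|Q_kerosene| = |Q_oil|:
91.8×2.01×(106 − T) = 678×2×(T − 80.1)
184.52(106 − T) = 1356(T − 80.1)
1540.5 T = 128175  ⇒  T ≈ 83.20 °C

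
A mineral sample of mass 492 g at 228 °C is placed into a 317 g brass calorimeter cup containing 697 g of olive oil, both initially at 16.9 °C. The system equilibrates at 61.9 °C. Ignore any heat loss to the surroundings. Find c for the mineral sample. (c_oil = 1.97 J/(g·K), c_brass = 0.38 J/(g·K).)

c ≈ 0.822 J/(g·K)

Net heat exchanged in the isolated system is zero:
492·c·(61.9 − 228) + 697·1.97·(61.9 − 16.9) + 317·0.38·(61.9 − 16.9) = 0
-81721 c = -67210
c = -67210/-81721 ≈ 0.8224 J/(g·K)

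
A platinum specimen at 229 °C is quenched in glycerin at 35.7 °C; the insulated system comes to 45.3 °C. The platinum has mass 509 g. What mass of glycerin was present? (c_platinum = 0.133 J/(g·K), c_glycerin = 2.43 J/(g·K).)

m ≈ 533 g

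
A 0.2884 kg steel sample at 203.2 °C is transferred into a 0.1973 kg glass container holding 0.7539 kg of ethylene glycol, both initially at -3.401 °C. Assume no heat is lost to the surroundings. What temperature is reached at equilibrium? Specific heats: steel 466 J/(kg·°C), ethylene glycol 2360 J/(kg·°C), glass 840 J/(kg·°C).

Conservation of energy gives ΣQ = 0:
0.2884×466×(T − 203.2) + 0.7539×2360×(T − (-3.401)) + 0.1973×840×(T − (-3.401)) = 0
134.39(T − 203.2) + 1779.2(T − (-3.401)) + 165.73(T − (-3.401)) = 0
2079.3 T = 20694
T = 20694 / 2079.3 = 9.95 °C

T_f ≈ 10.0 °C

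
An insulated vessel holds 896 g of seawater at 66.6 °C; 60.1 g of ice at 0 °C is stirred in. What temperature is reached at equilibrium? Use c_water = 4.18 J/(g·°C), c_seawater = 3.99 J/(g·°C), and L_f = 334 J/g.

T_f ≈ 57.0 °C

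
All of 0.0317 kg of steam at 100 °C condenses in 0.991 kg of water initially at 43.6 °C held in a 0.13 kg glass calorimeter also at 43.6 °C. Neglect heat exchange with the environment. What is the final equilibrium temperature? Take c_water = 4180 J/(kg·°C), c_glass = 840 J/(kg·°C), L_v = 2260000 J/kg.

Net heat exchanged in the isolated system is zero:
latent heat released on condensation: 0.0317·2260000 = 71642
  condensed water 100 °C→T: 132.51(T − 100)
  water warms: 0.991·4180·(T − 43.6) = 4142.4(T − 43.6)
  glass cup: 0.13·840·(T − 43.6) = 109.2(T − 43.6)
4384.1 T = 71642 + 13251 + 185369 = 270261
T ≈ 61.65 °C — below 100 °C, confirming all the steam condensed.

T_f ≈ 61.6 °C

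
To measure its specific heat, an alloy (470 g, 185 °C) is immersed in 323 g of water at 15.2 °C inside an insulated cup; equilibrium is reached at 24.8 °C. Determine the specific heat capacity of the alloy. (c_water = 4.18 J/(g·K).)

c ≈ 0.172 J/(g·K)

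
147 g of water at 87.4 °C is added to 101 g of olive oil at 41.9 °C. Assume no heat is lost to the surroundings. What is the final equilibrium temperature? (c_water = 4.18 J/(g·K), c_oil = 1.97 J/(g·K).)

T_f ≈ 76.3 °C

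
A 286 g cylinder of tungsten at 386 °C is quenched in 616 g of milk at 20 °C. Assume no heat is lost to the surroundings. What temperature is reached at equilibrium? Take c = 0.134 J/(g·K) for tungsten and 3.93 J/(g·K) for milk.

Setting the total heat transfer to zero:
286×0.134×(T − 386) + 616×3.93×(T − 20) = 0
(38.32 + 2420.9) T = 38.32×386 + 2420.9×20
T = 63211 / 2459.2 = 25.7 °C

T_f ≈ 25.7 °C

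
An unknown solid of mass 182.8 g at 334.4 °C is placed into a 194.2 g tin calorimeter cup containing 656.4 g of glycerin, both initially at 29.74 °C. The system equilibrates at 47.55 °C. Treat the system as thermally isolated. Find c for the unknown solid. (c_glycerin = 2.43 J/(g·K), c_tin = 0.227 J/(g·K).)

Let T be the final temperature. ΣQ_i = 0:
182.8×c×(47.55 − 334.4) + 656.4×2.43×(47.55 − 29.74) + 194.2×0.227×(47.55 − 29.74) = 0
-52436 c = -29193
c = -29193/-52436 ≈ 0.5567 J/(g·K)

c ≈ 0.557 J/(g·K)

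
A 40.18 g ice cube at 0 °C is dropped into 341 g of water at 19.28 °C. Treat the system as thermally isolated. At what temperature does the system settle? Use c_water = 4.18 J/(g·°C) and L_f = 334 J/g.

Let T be the final temperature. ΣQ_i = 0:
fusion: m_ice L_f = 40.18×334 = 13420; meltwater 0→T: 40.18×4.18×T = 167.95 T; water cools: 341×4.18×(T − 19.28) = 1425.4(T − 19.28)
1593.3 T = 27481 − 13420 = 14061
T ≈ 8.83 °C (positive, so assuming full melt was valid).

T_f ≈ 8.8 °C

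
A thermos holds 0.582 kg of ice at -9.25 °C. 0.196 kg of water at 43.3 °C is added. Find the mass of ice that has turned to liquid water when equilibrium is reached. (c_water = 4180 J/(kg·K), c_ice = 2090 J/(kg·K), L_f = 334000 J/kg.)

m_melted ≈ 0.0725 kg

Water can give up m c ΔT = 0.196·4180·43.3 = 35475 J before reaching 0 °C.
Warming the ice to 0 °C takes 0.582·2090·9.25 = 11252 J, leaving 24223 J for melting.
Melting all 0.582 kg of ice would need 0.582·334000 = 194388 J.
Since 24223 < 194388 J, not all the ice melts; equilibrium is at 0 °C.
m_melt = 24223 / L_f = 0.07252 kg.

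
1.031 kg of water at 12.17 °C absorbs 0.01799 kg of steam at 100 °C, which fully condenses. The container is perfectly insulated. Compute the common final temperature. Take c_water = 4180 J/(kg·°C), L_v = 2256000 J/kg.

T_f ≈ 22.9 °C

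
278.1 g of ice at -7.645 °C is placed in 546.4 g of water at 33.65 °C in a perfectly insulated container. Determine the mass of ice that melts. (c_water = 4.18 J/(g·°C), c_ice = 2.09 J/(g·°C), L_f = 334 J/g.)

m_melted ≈ 217 g

Water can give up m c ΔT = 546.4·4.18·33.65 = 76855 J before reaching 0 °C.
Warming the ice to 0 °C takes 278.1·2.09·7.645 = 4443.5 J, leaving 72411 J for melting.
Melting all 278.1 g of ice would need 278.1·334 = 92885 J.
Since 72411 < 92885 J, not all the ice melts; equilibrium is at 0 °C.
m_melted·334 = 72411  ⇒  m_melted ≈ 216.8 g.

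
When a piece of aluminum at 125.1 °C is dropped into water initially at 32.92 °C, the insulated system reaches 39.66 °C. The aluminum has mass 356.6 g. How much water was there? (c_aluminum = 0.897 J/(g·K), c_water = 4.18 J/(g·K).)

Taking heat into each body as positive, Σ m c ΔT = 0:
356.6·0.897·(39.66 − 125.1) + m·4.18·(39.66 − 32.92) = 0
28.17 m = 27330
m = 27330/28.17 ≈ 970.1 g

m ≈ 970 g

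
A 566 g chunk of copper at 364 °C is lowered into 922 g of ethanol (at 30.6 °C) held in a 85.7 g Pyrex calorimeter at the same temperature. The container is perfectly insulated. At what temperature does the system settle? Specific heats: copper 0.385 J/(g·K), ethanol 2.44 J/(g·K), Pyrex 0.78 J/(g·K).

T_f ≈ 59.3 °C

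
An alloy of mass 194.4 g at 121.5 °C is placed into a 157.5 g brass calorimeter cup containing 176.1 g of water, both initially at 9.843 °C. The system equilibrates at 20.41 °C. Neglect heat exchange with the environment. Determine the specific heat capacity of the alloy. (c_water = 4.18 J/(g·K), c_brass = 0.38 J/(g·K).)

Energy conservation, ΣQ = 0:
194.4×c×(20.41 − 121.5) + 176.1×4.18×(20.41 − 9.843) + 157.5×0.38×(20.41 − 9.843) = 0
-19652 c = -8410.8
c = -8410.8/-19652 ≈ 0.428 J/(g·K)

c ≈ 0.428 J/(g·K)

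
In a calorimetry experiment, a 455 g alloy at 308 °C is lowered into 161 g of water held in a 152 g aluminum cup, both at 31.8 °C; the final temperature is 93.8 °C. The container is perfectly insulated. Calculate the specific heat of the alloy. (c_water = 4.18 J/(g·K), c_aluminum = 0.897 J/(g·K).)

c ≈ 0.515 J/(g·K)

Let T be the final temperature. ΣQ_i = 0:
455×c×(93.8 − 308) + 161×4.18×(93.8 − 31.8) + 152×0.897×(93.8 − 31.8) = 0
-97461 c = -50178
c = -50178/-97461 ≈ 0.5149 J/(g·K)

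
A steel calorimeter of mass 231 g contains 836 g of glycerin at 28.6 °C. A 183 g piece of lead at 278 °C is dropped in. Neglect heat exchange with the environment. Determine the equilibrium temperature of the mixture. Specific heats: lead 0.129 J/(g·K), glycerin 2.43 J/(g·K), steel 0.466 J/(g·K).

T_f ≈ 31.3 °C

T_f is the heat-capacity-weighted average of the initial temperatures:
T_f = (23.61·278 + 2031.5·28.6 + 107.65·28.6) / (23.61 + 2031.5 + 107.65)
    = 67742 / 2162.7 ≈ 31.32 °C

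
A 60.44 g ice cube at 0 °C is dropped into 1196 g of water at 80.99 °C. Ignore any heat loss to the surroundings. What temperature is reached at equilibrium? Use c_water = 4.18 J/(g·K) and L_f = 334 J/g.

Setting the total heat transfer to zero:
latent heat to melt: 60.44×334 = 20187; meltwater 0→T: 60.44×4.18×T = 252.64 T; water: 4999.3(T − 80.99)
5251.9 T = 404892 − 20187 = 384705
T ≈ 73.25 °C (positive, so assuming full melt was valid).

T_f ≈ 73.3 °C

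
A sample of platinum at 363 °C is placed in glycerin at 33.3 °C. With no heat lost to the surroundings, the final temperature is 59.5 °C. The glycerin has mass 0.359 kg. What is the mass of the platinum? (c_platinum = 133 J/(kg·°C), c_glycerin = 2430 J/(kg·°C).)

m ≈ 0.566 kg

Heat lost by the platinum = heat gained by the glycerin:
m·133·(363 − 59.5) = 0.359·2430·(59.5 − 33.3)
40366 m = 22856  ⇒  m ≈ 0.5662 kg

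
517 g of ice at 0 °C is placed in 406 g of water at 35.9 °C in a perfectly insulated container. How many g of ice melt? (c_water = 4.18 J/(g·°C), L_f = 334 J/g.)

Water can give up m c ΔT = 406·4.18·35.9 = 60925 J before reaching 0 °C.
Melting all 517 g of ice would need 517·334 = 172678 J.
That's not enough to melt it all — equilibrium is at 0 °C with ice remaining.
Mass melted = 60925/334 ≈ 182.4 g.

m_melted ≈ 182 g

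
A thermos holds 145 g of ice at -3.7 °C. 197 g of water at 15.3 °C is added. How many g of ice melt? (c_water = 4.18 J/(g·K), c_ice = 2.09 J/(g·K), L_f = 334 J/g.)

m_melted ≈ 34.4 g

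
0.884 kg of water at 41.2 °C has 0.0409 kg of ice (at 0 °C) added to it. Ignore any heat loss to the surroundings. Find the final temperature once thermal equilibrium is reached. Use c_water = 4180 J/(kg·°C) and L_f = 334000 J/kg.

T_f ≈ 35.8 °C

Energy conservation, ΣQ = 0:
latent heat to melt: 0.0409·334000 = 13661; meltwater 0→T: 0.0409·4180·T = 170.96 T; water cools: 0.884·4180·(T − 41.2) = 3695.1(T − 41.2)
3866.1 T = 152239 − 13661 = 138578
T ≈ 35.84 °C — above 0 °C, consistent with complete melting.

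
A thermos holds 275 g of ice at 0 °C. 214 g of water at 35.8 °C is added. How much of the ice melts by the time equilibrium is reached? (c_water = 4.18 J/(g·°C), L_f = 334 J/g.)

Cooling the water to 0 °C releases 214·4.18·35.8 = 32024 J.
Fully melting the ice requires m_ice L_f = 275·334 = 91850 J.
32024 J < 91850 J, so only part of the ice melts and the system sits at 0 °C.
m_melt = 32024 / L_f = 95.88 g.

m_melted ≈ 95.9 g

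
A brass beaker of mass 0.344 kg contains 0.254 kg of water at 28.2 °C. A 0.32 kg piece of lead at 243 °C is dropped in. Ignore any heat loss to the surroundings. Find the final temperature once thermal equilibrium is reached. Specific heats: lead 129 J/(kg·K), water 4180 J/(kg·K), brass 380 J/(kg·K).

T_f ≈ 35.4 °C

Setting the total heat transfer to zero:
0.32*129*(T − 243) + 0.254*4180*(T − 28.2) + 0.344*380*(T − 28.2) = 0
(41.28 + 1061.7 + 130.72) T = 41.28*243 + 1061.7*28.2 + 130.72*28.2
T = 43658 / 1233.7 = 35.4 °C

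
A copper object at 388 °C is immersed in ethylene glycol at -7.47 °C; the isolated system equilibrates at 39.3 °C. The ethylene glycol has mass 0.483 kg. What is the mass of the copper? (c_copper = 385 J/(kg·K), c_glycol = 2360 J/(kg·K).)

m ≈ 0.397 kg

Setting the total heat transfer to zero:
m×385×(39.3 − 388) + 0.483×2360×(39.3 − (-7.47)) = 0
-134250 m = -53312
m = -53312/-134250 ≈ 0.3971 kg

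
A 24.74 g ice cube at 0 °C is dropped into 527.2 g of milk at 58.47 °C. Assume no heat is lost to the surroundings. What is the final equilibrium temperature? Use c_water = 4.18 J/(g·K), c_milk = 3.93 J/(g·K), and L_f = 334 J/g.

Energy conservation, ΣQ = 0:
fusion: m_ice L_f = 24.74×334 = 8263.2; meltwater 0→T: 24.74×4.18×T = 103.41 T; milk: 2071.9(T − 58.47)
2175.3 T = 121144 − 8263.2 = 112881
T ≈ 51.89 °C. Since T > 0 °C, the all-ice-melts assumption holds.

T_f ≈ 51.9 °C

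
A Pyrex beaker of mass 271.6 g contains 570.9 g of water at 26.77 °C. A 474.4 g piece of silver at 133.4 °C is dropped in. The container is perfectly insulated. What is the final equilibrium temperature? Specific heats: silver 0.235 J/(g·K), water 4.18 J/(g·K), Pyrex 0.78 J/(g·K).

Conservation of energy gives ΣQ = 0:
474.4·0.235·(T − 133.4) + 570.9·4.18·(T − 26.77) + 271.6·0.78·(T − 26.77) = 0
111.48(T − 133.4) + 2386.4(T − 26.77) + 211.85(T − 26.77) = 0
(111.48 + 2386.4 + 211.85) T = 111.48·133.4 + 2386.4·26.77 + 211.85·26.77
T ≈ 31.16 °C

T_f ≈ 31.2 °C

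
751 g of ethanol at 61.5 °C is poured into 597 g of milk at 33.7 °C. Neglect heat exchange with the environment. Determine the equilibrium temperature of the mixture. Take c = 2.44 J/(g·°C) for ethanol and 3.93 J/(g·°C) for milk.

T_f ≈ 45.9 °C

Set heat shed by the hot body equal to heat absorbed by the cold body:
751*2.44*(61.5 − T) = 597*3.93*(T − 33.7)
1832.4(61.5 − T) = 2346.2(T − 33.7)
4178.6 T = 191762  ⇒  T ≈ 45.89 °C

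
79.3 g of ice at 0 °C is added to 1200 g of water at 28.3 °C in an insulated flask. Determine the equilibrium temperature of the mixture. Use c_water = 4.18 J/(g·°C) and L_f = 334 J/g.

T_f ≈ 21.6 °C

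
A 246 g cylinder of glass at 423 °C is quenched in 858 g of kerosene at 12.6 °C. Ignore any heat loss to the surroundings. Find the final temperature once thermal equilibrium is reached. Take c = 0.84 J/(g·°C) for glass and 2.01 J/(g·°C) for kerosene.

T_f ≈ 56.5 °C

With ΣQ=0 the equilibrium temperature is the m·c-weighted mean:
T_f = (206.64*423 + 1724.6*12.6) / (206.64 + 1724.6)
    = 109138 / 1931.2 ≈ 56.51 °C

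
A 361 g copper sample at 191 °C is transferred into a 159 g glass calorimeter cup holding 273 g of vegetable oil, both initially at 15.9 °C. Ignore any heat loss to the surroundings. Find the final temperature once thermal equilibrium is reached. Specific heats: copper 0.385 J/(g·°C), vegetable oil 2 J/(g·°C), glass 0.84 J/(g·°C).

T_f ≈ 45.6 °C

T_f = Σ m_i c_i T_i / Σ m_i c_i:
T_f = (138.99×191 + 546×15.9 + 133.56×15.9) / (138.99 + 546 + 133.56)
    = 37351 / 818.55 ≈ 45.63 °C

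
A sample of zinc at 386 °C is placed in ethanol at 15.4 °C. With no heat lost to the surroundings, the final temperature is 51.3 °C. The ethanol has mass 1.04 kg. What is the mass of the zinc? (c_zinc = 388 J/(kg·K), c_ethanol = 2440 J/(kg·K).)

|Q_zinc| = |Q_ethanol|:
m·388·(386 − 51.3) = 1.04·2440·(51.3 − 15.4)
129864 m = 91100  ⇒  m ≈ 0.7015 kg

m ≈ 0.702 kg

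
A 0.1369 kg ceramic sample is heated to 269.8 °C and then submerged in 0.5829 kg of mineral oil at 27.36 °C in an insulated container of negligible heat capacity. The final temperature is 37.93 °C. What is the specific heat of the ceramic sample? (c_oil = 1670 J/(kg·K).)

c ≈ 324 J/(kg·K)

m_s c (T_s − T_f) = m_oil c_oil (T_f − T_0):
0.1369·c·(269.8 − 37.93) = 0.5829·1670·(37.93 − 27.36)
31.74 c = 10289  ⇒  c ≈ 324.1 J/(kg·K)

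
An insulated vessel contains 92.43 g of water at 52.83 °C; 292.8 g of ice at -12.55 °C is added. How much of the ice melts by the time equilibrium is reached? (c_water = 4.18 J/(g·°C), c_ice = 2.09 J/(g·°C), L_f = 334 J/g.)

Heat available from the water dropping to 0 °C: 92.43×4.18×52.83 = 20411 J.
Warming the ice to 0 °C takes 292.8×2.09×12.55 = 7680 J, leaving 12731 J for melting.
To melt every bit of ice: 292.8×334 = 97795 J.
12731 J < 97795 J, so only part of the ice melts and the system sits at 0 °C.
Mass melted = 12731/334 ≈ 38.12 g.

m_melted ≈ 38.1 g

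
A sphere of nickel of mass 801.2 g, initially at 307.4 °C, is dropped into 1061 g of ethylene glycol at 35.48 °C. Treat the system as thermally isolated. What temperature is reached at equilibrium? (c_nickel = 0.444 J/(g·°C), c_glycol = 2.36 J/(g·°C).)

T_f ≈ 69.3 °C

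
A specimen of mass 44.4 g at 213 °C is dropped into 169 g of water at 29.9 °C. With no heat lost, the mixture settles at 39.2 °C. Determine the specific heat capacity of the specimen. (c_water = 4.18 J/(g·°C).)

Heat lost by the specimen = heat gained by the water:
44.4×c×(213 − 39.2) = 169×4.18×(39.2 − 29.9)
7716.7 c = 6569.7  ⇒  c ≈ 0.8514 J/(g·°C)

c ≈ 0.851 J/(g·°C)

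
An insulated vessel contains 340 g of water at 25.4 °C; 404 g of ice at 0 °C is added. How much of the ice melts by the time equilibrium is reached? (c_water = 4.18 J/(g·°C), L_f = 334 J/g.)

Cooling the water to 0 °C releases 340×4.18×25.4 = 36098 J.
Fully melting the ice requires m_ice L_f = 404×334 = 134936 J.
That's not enough to melt it all — equilibrium is at 0 °C with ice remaining.
Mass melted = 36098/334 ≈ 108.1 g.

m_melted ≈ 108 g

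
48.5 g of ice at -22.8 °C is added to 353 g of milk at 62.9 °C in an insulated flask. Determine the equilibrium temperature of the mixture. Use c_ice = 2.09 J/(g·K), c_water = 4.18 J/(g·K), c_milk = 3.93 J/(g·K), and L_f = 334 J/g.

Heat gained plus heat lost sum to zero:
ice -22.8→0 °C: 48.5×2.09×22.8 = 2311.1; latent heat to melt: 48.5×334 = 16199; meltwater 0→T: 48.5×4.18×T = 202.73 T; milk: 1387.3(T − 62.9)
1590 T = 87261 − 18510 = 68750
T ≈ 43.24 °C (positive, so assuming full melt was valid).

T_f ≈ 43.2 °C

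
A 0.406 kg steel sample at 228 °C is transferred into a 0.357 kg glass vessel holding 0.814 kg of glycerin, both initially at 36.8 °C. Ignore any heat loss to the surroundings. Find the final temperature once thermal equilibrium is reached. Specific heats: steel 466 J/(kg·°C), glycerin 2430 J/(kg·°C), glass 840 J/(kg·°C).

T_f ≈ 51.5 °C

With ΣQ=0 the equilibrium temperature is the m·c-weighted mean:
T_f = (189.2·228 + 1978·36.8 + 299.88·36.8) / (189.2 + 1978 + 299.88)
    = 126963 / 2467.1 ≈ 51.46 °C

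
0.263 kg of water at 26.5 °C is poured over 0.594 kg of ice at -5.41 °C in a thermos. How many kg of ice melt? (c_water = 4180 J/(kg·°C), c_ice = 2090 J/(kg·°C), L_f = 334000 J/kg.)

m_melted ≈ 0.0671 kg

Heat available from the water dropping to 0 °C: 0.263×4180×26.5 = 29133 J.
Of that, 0.594×2090×5.41 = 6716.3 J goes to bring the ice to 0 °C, leaving 22416 J.
Fully melting the ice requires m_ice L_f = 0.594×334000 = 198396 J.
22416 J < 198396 J, so only part of the ice melts and the system sits at 0 °C.
m_melted×334000 = 22416  ⇒  m_melted ≈ 0.06711 kg.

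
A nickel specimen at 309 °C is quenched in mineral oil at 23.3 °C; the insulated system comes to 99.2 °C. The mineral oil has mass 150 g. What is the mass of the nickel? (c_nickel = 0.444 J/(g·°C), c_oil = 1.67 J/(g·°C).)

|Q_nickel| = |Q_oil|:
m×0.444×(309 − 99.2) = 150×1.67×(99.2 − 23.3)
93.15 m = 19013  ⇒  m ≈ 204.1 g

m ≈ 204 g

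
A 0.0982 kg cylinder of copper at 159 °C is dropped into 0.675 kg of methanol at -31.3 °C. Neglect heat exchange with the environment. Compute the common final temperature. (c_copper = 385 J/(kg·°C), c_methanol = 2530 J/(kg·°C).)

Net heat exchanged in the isolated system is zero:
0.0982*385*(T − 159) + 0.675*2530*(T − (-31.3)) = 0
37.81(T − 159) + 1707.8(T − (-31.3)) = 0
(37.81 + 1707.8) T = 37.81*159 + 1707.8*(-31.3)
T = -47441 / 1745.6 = -27.2 °C

T_f ≈ -27.2 °C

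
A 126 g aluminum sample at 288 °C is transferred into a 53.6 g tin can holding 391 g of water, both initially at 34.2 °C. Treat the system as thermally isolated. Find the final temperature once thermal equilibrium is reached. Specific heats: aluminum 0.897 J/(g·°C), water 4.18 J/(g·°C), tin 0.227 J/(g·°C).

T_f ≈ 50.5 °C

Net heat exchanged in the isolated system is zero:
126*0.897*(T − 288) + 391*4.18*(T − 34.2) + 53.6*0.227*(T − 34.2) = 0
1759.6 T = 88862
T = 88862 / 1759.6 = 50.5 °C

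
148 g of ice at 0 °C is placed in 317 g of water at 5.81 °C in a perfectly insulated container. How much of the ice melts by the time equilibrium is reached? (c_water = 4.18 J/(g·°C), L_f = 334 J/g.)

m_melted ≈ 23 g

Cooling the water to 0 °C releases 317×4.18×5.81 = 7698.6 J.
Fully melting the ice requires m_ice L_f = 148×334 = 49432 J.
7698.6 J < 49432 J, so only part of the ice melts and the system sits at 0 °C.
Mass melted = 7698.6/334 ≈ 23.05 g.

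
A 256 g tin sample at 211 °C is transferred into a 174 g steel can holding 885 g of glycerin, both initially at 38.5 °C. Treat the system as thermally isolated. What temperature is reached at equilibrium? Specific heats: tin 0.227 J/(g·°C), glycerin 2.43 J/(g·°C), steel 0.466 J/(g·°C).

Setting the total heat transfer to zero:
256·0.227·(T − 211) + 885·2.43·(T − 38.5) + 174·0.466·(T − 38.5) = 0
58.11(T − 211) + 2150.6(T − 38.5) + 81.08(T − 38.5) = 0
2289.7 T = 98180
T = 98180 / 2289.7 = 42.9 °C

T_f ≈ 42.9 °C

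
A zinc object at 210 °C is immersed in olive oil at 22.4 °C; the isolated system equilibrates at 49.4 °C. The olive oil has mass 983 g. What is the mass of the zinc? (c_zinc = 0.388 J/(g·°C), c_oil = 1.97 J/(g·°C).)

Setting the total heat transfer to zero:
m·0.388·(49.4 − 210) + 983·1.97·(49.4 − 22.4) = 0
-62.31 m = -52286
m = -52286/-62.31 ≈ 839.1 g

m ≈ 839 g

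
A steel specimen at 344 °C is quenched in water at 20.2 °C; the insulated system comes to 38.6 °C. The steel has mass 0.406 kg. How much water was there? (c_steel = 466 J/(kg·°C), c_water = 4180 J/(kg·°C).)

m ≈ 0.751 kg

Let T be the final temperature. ΣQ_i = 0:
0.406×466×(38.6 − 344) + m×4180×(38.6 − 20.2) = 0
76912 m = 57780
m = 57780/76912 ≈ 0.7513 kg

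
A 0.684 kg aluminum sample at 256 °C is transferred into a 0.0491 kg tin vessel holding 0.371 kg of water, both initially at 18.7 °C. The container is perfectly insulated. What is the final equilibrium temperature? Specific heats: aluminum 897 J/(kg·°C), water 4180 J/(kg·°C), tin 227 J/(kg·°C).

Energy conservation, ΣQ = 0:
0.684*897*(T − 256) + 0.371*4180*(T − 18.7) + 0.0491*227*(T − 18.7) = 0
613.55(T − 256) + 1550.8(T − 18.7) + 11.15(T − 18.7) = 0
(613.55 + 1550.8 + 11.15) T = 613.55*256 + 1550.8*18.7 + 11.15*18.7
T = 186276/2175.5 ≈ 85.63 °C

T_f ≈ 85.6 °C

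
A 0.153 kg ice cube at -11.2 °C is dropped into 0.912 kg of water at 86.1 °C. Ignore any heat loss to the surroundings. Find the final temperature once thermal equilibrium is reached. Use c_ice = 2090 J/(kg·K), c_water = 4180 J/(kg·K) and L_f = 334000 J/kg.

Taking heat into each body as positive, Σ m c ΔT = 0:
ice -11.2→0 °C: 0.153·2090·11.2 = 3581.4; latent heat to melt: 0.153·334000 = 51102; meltwater 0→T: 0.153·4180·T = 639.54 T; water: 3812.2(T − 86.1)
4451.7 T = 328227 − 54683 = 273544
T ≈ 61.45 °C — above 0 °C, consistent with complete melting.

T_f ≈ 61.4 °C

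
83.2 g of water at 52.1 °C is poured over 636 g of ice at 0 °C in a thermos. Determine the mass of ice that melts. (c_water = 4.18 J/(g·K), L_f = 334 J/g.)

Water can give up m c ΔT = 83.2·4.18·52.1 = 18119 J before reaching 0 °C.
Melting all 636 g of ice would need 636·334 = 212424 J.
18119 J < 212424 J, so only part of the ice melts and the system sits at 0 °C.
Mass melted = 18119/334 ≈ 54.25 g.

m_melted ≈ 54.2 g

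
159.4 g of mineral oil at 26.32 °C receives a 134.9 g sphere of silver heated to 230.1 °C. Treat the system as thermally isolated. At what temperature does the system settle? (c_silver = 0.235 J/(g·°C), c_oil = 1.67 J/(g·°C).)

|Q_silver| = |Q_oil|:
134.9·0.235·(230.1 − T) = 159.4·1.67·(T − 26.32)
31.7(230.1 − T) = 266.2(T − 26.32)
297.9 T = 14301  ⇒  T ≈ 48.01 °C

T_f ≈ 48.0 °C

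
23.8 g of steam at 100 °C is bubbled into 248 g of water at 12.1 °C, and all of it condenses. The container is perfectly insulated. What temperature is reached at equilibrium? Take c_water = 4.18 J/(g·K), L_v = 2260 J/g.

Taking heat into each body as positive, Σ m c ΔT = 0:
condense steam: −23.8·2260 = −53788; condensed water 100 °C→T: 99.48(T − 100); original water: 1036.6(T − 12.1)
1136.1 T = 53788 + 9948.4 + 12543 = 76280
T ≈ 67.14 °C (< 100 °C, so full condensation is consistent).

T_f ≈ 67.1 °C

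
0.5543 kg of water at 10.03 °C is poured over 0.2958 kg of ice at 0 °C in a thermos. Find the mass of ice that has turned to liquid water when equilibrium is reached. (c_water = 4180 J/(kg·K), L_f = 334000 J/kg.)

m_melted ≈ 0.0696 kg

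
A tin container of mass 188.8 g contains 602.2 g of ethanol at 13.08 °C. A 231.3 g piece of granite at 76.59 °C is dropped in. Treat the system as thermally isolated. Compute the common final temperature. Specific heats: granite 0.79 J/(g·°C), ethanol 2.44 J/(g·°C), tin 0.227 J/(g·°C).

T_f ≈ 19.9 °C

Let T be the final temperature. ΣQ_i = 0:
231.3×0.79×(T − 76.59) + 602.2×2.44×(T − 13.08) + 188.8×0.227×(T − 13.08) = 0
(182.73 + 1469.4 + 42.86) T = 182.73×76.59 + 1469.4×13.08 + 42.86×13.08
T = 33775/1695 ≈ 19.93 °C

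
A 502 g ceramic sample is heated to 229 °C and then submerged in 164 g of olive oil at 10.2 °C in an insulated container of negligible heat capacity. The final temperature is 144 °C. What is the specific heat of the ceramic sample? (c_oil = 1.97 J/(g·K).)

m_s c (T_s − T_f) = m_oil c_oil (T_f − T_0):
502×c×(229 − 144) = 164×1.97×(144 − 10.2)
42670 c = 43228  ⇒  c ≈ 1.013 J/(g·K)

c ≈ 1.01 J/(g·K)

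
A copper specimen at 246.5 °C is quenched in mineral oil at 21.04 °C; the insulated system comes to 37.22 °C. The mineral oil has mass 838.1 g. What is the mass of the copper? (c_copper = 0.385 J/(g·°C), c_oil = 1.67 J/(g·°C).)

Heat lost by the copper = heat gained by the oil:
m·0.385·(246.5 − 37.22) = 838.1·1.67·(37.22 − 21.04)
80.57 m = 22646  ⇒  m ≈ 281.1 g

m ≈ 281 g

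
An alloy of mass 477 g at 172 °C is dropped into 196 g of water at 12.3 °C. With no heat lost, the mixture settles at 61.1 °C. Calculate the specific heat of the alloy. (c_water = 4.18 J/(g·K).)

c ≈ 0.756 J/(g·K)

Setting the total heat transfer to zero:
477·c·(61.1 − 172) + 196·4.18·(61.1 − 12.3) = 0
-52899 c = -39981
c = -39981/-52899 ≈ 0.7558 J/(g·K)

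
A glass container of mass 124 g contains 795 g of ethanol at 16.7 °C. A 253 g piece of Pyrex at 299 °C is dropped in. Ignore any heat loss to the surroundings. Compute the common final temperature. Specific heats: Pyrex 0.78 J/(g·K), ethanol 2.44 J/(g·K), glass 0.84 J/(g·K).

T_f ≈ 41.6 °C

Heat gained plus heat lost sum to zero:
253*0.78*(T − 299) + 795*2.44*(T − 16.7) + 124*0.84*(T − 16.7) = 0
197.34(T − 299) + 1939.8(T − 16.7) + 104.16(T − 16.7) = 0
2241.3 T = 93139
T = 93139 / 2241.3 = 41.6 °C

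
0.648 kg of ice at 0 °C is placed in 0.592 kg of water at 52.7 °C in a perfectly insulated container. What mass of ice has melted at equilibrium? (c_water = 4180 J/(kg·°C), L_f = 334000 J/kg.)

m_melted ≈ 0.39 kg

Heat available from the water dropping to 0 °C: 0.592·4180·52.7 = 130409 J.
Fully melting the ice requires m_ice L_f = 0.648·334000 = 216432 J.
Since 130409 < 216432 J, not all the ice melts; equilibrium is at 0 °C.
m_melted·334000 = 130409  ⇒  m_melted ≈ 0.3904 kg.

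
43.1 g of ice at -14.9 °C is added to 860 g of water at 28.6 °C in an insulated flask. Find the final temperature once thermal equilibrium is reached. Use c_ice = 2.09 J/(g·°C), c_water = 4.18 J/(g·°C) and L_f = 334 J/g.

T_f ≈ 23.1 °C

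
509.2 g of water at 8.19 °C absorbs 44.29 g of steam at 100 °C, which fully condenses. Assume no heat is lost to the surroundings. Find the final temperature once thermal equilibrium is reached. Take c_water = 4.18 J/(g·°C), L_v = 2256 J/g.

T_f ≈ 58.7 °C

Setting the total heat transfer to zero:
latent heat released on condensation: 44.29×2256 = 99918; condensed water 100 °C→T: 185.13(T − 100); original water: 2128.5(T − 8.19)
2313.6 T = 99918 + 18513 + 17432 = 135864
T ≈ 58.72 °C, under the boiling point, so the assumption holds.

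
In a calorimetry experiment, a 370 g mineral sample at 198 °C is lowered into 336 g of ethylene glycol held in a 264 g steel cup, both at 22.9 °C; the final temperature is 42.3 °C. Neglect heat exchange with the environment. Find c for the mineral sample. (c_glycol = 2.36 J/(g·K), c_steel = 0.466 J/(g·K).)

c ≈ 0.308 J/(g·K)

Setting the total heat transfer to zero:
370·c·(42.3 − 198) + 336·2.36·(42.3 − 22.9) + 264·0.466·(42.3 − 22.9) = 0
-57609 c = -17770
c = -17770/-57609 ≈ 0.3085 J/(g·K)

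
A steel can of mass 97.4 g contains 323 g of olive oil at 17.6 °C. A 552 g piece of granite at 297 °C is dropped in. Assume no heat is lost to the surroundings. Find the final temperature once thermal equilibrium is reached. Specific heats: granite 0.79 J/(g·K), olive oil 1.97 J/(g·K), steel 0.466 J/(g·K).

Taking heat into each body as positive, Σ m c ΔT = 0:
552×0.79×(T − 297) + 323×1.97×(T − 17.6) + 97.4×0.466×(T − 17.6) = 0
436.08(T − 297) + 636.31(T − 17.6) + 45.39(T − 17.6) = 0
1117.8 T = 141514
T = 141514 / 1117.8 = 127 °C

T_f ≈ 126.6 °C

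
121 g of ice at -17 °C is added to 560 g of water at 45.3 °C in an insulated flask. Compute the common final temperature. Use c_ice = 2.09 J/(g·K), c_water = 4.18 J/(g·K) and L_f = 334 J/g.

Heat gained plus heat lost sum to zero:
ice -17→0 °C: 121×2.09×17 = 4299.1
  melt ice: 121×334 = 40414
  warm the meltwater: 505.78 T
  water cools: 560×4.18×(T − 45.3) = 2340.8(T − 45.3)
2846.6 T = 106038 − 44713 = 61325
T ≈ 21.54 °C. Since T > 0 °C, the all-ice-melts assumption holds.

T_f ≈ 21.5 °C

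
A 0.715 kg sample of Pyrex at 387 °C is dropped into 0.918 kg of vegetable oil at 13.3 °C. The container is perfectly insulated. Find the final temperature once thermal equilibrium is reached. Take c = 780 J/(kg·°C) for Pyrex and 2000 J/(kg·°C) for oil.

T_f is the heat-capacity-weighted average of the initial temperatures:
T_f = (557.7×387 + 1836×13.3) / (557.7 + 1836)
    = 240249 / 2393.7 ≈ 100.37 °C

T_f ≈ 100.4 °C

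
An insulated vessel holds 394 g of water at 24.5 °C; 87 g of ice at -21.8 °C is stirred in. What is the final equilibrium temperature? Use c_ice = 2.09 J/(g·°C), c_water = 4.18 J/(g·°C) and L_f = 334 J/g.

Let T be the final temperature. ΣQ_i = 0:
warm ice to 0 °C: 87·2.09·(0 − (-21.8)) = 3963.9; latent heat to melt: 87·334 = 29058; warm the meltwater: 363.66 T; water: 1646.9(T − 24.5)
2010.6 T = 40350 − 33022 = 7327.6
T ≈ 3.64 °C. Since T > 0 °C, the all-ice-melts assumption holds.

T_f ≈ 3.6 °C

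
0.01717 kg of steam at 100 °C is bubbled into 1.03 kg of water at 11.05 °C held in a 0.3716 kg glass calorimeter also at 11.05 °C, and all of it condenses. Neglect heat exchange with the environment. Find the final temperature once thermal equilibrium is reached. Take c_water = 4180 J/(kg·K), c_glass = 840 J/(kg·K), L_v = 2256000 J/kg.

T_f ≈ 20.7 °C

Heat gained plus heat lost sum to zero:
condense steam: −0.01717×2256000 = −38736
  condensed water 100 °C→T: 71.77(T − 100)
  water warms: 1.03×4180×(T − 11.05) = 4305.4(T − 11.05)
  cup: 312.14(T − 11.05)
4689.3 T = 38736 + 7177.1 + 51024 = 96936
T ≈ 20.67 °C, under the boiling point, so the assumption holds.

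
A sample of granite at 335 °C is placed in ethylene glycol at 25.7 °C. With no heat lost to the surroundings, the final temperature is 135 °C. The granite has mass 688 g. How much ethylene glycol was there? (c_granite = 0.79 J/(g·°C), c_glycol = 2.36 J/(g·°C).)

Heat lost by the granite = heat gained by the glycol:
688×0.79×(335 − 135) = m×2.36×(135 − 25.7)
257.95 m = 108704  ⇒  m ≈ 421.4 g

m ≈ 421 g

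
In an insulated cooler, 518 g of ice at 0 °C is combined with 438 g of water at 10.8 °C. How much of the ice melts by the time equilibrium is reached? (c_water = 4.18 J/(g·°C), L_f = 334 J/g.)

m_melted ≈ 59.2 g

Cooling the water to 0 °C releases 438×4.18×10.8 = 19773 J.
Melting all 518 g of ice would need 518×334 = 173012 J.
19773 J < 173012 J, so only part of the ice melts and the system sits at 0 °C.
m_melted×334 = 19773  ⇒  m_melted ≈ 59.2 g.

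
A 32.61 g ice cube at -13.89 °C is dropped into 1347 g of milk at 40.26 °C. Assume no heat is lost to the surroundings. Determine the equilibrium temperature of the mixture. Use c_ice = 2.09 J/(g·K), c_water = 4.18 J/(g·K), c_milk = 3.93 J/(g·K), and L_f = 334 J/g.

T_f ≈ 37.1 °C

Sum of m c ΔT and latent-heat terms is zero:
ice -13.89→0 °C: 32.61·2.09·13.89 = 946.67; latent heat to melt: 32.61·334 = 10892; meltwater 0→T: 32.61·4.18·T = 136.31 T; milk cools: 1347·3.93·(T − 40.26) = 5293.7(T − 40.26)
5430 T = 213125 − 11838 = 201286
T ≈ 37.07 °C (positive, so assuming full melt was valid).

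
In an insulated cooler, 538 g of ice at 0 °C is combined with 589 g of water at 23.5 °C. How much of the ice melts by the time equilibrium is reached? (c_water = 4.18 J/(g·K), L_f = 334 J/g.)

Heat available from the water dropping to 0 °C: 589×4.18×23.5 = 57857 J.
Fully melting the ice requires m_ice L_f = 538×334 = 179692 J.
That's not enough to melt it all — equilibrium is at 0 °C with ice remaining.
m_melt = 57857 / L_f = 173.2 g.

m_melted ≈ 173 g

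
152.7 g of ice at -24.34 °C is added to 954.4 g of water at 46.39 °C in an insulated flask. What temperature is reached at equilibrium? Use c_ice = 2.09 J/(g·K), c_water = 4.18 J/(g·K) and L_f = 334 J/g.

T_f ≈ 27.3 °C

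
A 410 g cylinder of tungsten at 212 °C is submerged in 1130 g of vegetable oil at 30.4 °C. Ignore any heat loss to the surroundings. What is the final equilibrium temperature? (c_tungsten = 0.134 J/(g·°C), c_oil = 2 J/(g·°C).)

T_f ≈ 34.7 °C

Conservation of energy gives ΣQ = 0:
410×0.134×(T − 212) + 1130×2×(T − 30.4) = 0
54.94(T − 212) + 2260(T − 30.4) = 0
(54.94 + 2260) T = 54.94×212 + 2260×30.4
T = 80351 / 2314.9 = 34.7 °C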